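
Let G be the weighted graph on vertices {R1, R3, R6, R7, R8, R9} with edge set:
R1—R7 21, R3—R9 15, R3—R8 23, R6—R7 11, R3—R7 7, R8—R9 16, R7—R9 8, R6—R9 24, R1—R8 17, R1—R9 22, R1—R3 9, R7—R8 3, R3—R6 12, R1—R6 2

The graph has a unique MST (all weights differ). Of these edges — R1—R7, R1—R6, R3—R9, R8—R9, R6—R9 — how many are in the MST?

Kruskal's algorithm — process edges by increasing weight (ties by edge label):
R1—R6 (2): add — endpoints in different components.
R7—R8 (3): add — endpoints in different components.
R3—R7 (7): add — endpoints in different components.
R7—R9 (8): add — endpoints in different components.
R1—R3 (9): add — endpoints in different components.
MST edge set: {R1—R6, R7—R8, R3—R7, R7—R9, R1—R3}.
Of the listed edges, {R1—R6} are in the MST → 1.

1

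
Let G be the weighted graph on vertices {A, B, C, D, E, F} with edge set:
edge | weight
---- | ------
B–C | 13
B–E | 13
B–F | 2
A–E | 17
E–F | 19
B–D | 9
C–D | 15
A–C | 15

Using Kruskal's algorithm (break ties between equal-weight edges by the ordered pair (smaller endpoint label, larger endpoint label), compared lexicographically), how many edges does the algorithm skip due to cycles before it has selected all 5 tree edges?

Sort edges by weight, then run Kruskal:
B–F (2): add — endpoints in different components.
B–D (9): add — endpoints in different components.
B–C (13): add — endpoints in different components.
B–E (13): add — endpoints in different components.
A–C (15): add — endpoints in different components.
Edges rejected before the tree was complete: 0.

0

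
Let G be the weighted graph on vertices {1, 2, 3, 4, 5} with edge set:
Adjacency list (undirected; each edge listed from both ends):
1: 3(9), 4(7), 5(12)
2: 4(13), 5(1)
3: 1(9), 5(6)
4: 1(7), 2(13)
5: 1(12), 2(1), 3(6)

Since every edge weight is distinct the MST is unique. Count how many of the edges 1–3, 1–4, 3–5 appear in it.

3

Kruskal: consider edges lightest-first.
2–5 (1): add. Components now {1} {2,5} {3} {4}
3–5 (6): add. Components now {1} {2,3,5} {4}
1–4 (7): add. Components now {1,4} {2,3,5}
1–3 (9): add. Components now {1,2,3,4,5}
MST edge set: {2–5, 3–5, 1–4, 1–3}.
Of the listed edges, {1–3, 1–4, 3–5} are in the MST → 3.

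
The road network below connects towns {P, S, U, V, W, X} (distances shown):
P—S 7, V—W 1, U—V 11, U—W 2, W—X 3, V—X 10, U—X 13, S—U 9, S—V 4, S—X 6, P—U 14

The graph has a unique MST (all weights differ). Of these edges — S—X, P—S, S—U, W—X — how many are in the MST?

Kruskal's algorithm — process edges by increasing weight (ties by edge label):
V—W (1): add. Components now {U} {V,W} {S} {P} {X}
U—W (2): add. Components now {U,V,W} {S} {P} {X}
W—X (3): add. Components now {U,V,W,X} {S} {P}
S—V (4): add. Components now {S,U,V,W,X} {P}
S—X (6): skip — S and X already connected.
P—S (7): add. Components now {P,S,U,V,W,X}
MST edge set: {V—W, U—W, W—X, S—V, P—S}.
Of the listed edges, {P—S, W—X} are in the MST → 2.

2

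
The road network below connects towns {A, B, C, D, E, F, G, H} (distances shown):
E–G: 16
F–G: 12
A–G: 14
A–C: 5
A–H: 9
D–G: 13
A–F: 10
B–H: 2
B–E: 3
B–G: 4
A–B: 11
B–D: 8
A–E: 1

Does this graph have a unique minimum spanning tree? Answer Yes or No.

Yes

Sort edges by weight, then run Kruskal:
A–E (1): add — endpoints in different components.
B–H (2): add — endpoints in different components.
B–E (3): add — endpoints in different components.
B–G (4): add — endpoints in different components.
A–C (5): add — endpoints in different components.
B–D (8): add — endpoints in different components.
A–H (9): skip — A and H already connected.
A–F (10): add — endpoints in different components.
Every non-tree edge has weight strictly greater than the heaviest edge on the tree path between its endpoints, so the MST is unique.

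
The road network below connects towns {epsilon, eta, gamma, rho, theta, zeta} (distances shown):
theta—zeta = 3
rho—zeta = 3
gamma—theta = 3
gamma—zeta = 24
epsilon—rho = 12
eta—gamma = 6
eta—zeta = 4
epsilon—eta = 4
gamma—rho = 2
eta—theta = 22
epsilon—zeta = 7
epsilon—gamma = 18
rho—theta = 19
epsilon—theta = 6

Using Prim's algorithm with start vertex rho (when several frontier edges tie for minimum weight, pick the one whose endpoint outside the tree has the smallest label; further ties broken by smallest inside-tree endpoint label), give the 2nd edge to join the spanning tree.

gamma-theta

Grow the tree from rho using Prim:
Step 1: frontier [gamma—rho 2, rho—zeta 3, epsilon—rho 12, rho—theta 19] → take gamma—rho (2); add gamma.
Step 2: frontier [gamma—theta 3, eta—gamma 6, epsilon—gamma 18, gamma—zeta 24, rho—zeta 3, epsilon—rho 12, rho—theta 19] → take gamma—theta (3); add theta.
Step 3: frontier [eta—gamma 6, epsilon—gamma 18, gamma—zeta 24, rho—zeta 3, epsilon—rho 12, theta—zeta 3, epsilon—theta 6, eta—theta 22] → take rho—zeta (3); add zeta.
Step 4: frontier [eta—gamma 6, epsilon—gamma 18, epsilon—rho 12, epsilon—theta 6, eta—theta 22, eta—zeta 4, epsilon—zeta 7] → take eta—zeta (4); add eta.
Step 5: frontier [epsilon—eta 4, epsilon—gamma 18, epsilon—rho 12, epsilon—theta 6, epsilon—zeta 7] → take epsilon—eta (4); add epsilon.
The 2nd edge added is gamma—theta.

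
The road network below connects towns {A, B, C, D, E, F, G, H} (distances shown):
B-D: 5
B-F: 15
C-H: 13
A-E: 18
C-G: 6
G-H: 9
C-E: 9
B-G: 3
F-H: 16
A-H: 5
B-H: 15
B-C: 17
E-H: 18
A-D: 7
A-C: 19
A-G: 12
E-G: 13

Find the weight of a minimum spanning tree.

Prim's algorithm from F:
Step 1: cheapest edge leaving the tree is B-F (15); add B.
Step 2: cheapest edge leaving the tree is B-G (3); add G.
Step 3: cheapest edge leaving the tree is B-D (5); add D.
Step 4: cheapest edge leaving the tree is C-G (6); add C.
Step 5: cheapest edge leaving the tree is A-D (7); add A.
Step 6: cheapest edge leaving the tree is A-H (5); add H.
Step 7: cheapest edge leaving the tree is C-E (9); add E.
MST edges: B-F, B-G, B-D, C-G, A-D, A-H, C-E; total weight 15+3+5+6+7+5+9 = 50.

50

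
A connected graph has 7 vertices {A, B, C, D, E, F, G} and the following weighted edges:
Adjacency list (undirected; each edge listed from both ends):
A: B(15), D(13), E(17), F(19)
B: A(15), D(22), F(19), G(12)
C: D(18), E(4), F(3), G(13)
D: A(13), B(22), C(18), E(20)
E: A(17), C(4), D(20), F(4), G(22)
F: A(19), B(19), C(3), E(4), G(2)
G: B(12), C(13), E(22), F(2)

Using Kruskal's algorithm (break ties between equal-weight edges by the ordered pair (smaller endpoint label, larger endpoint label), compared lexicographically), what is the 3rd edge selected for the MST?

C-E

Sort edges by weight, then run Kruskal:
F-G (2): add — endpoints in different components.
C-F (3): add — endpoints in different components.
C-E (4): add — endpoints in different components.
E-F (4): skip — E and F already connected.
B-G (12): add — endpoints in different components.
A-D (13): add — endpoints in different components.
C-G (13): skip — C and G already connected.
A-B (15): add — endpoints in different components.
The 3rd edge added is C-E.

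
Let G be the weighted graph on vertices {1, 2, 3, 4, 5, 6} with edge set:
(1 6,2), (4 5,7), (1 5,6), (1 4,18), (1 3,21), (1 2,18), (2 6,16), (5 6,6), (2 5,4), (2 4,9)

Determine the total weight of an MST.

40

Sort edges by weight, then run Kruskal:
1 6 (2): add — endpoints in different components.
2 5 (4): add — endpoints in different components.
1 5 (6): add — endpoints in different components.
5 6 (6): skip — 5 and 6 already connected.
4 5 (7): add — endpoints in different components.
2 4 (9): skip — 2 and 4 already connected.
2 6 (16): skip — 2 and 6 already connected.
1 2 (18): skip — 1 and 2 already connected.
1 4 (18): skip — 1 and 4 already connected.
1 3 (21): add — endpoints in different components.
MST edges: 1 6, 2 5, 1 5, 4 5, 1 3; total weight 2+4+6+7+21 = 40.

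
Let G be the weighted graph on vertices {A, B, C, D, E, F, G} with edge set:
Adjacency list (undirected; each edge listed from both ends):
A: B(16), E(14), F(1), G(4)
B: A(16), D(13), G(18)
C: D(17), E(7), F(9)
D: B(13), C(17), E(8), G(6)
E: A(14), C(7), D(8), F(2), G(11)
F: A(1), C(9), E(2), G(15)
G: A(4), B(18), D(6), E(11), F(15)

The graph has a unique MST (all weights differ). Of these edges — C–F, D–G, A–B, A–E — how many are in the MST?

Sort edges by weight, then run Kruskal:
A–F (1): add. Components now {A,F} {B} {C} {D} {E} {G}
E–F (2): add. Components now {A,E,F} {B} {C} {D} {G}
A–G (4): add. Components now {A,E,F,G} {B} {C} {D}
D–G (6): add. Components now {A,D,E,F,G} {B} {C}
C–E (7): add. Components now {A,C,D,E,F,G} {B}
D–E (8): skip — D and E already connected.
C–F (9): skip — C and F already connected.
E–G (11): skip — E and G already connected.
B–D (13): add. Components now {A,B,C,D,E,F,G}
MST edge set: {A–F, E–F, A–G, D–G, C–E, B–D}.
Of the listed edges, {D–G} are in the MST → 1.

1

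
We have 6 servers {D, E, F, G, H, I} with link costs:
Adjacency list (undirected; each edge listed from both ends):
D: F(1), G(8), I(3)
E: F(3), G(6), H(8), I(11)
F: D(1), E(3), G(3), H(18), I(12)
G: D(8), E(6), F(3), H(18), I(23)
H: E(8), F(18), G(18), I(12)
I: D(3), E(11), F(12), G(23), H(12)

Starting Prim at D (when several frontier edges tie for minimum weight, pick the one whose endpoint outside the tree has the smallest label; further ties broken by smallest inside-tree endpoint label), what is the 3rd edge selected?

Prim, starting at D.
Step 1: cheapest edge leaving the tree is D F (1); add F.
Step 2: cheapest edge leaving the tree is E F (3); add E.
Step 3: cheapest edge leaving the tree is F G (3); add G.
Step 4: cheapest edge leaving the tree is D I (3); add I.
Step 5: cheapest edge leaving the tree is E H (8); add H.
The 3rd edge added is F G.

F-G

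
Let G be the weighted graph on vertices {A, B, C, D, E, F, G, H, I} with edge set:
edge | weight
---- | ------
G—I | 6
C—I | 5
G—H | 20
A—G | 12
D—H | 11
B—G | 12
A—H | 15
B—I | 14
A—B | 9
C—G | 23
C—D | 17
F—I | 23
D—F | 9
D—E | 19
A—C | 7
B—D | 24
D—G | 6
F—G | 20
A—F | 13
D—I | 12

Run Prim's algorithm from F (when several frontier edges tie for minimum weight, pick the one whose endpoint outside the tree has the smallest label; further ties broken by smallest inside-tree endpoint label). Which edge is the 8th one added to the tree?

D-E

Prim, starting at F.
Step 1: cheapest edge leaving the tree is D—F (9); add D.
Step 2: cheapest edge leaving the tree is D—G (6); add G.
Step 3: cheapest edge leaving the tree is G—I (6); add I.
Step 4: cheapest edge leaving the tree is C—I (5); add C.
Step 5: cheapest edge leaving the tree is A—C (7); add A.
Step 6: cheapest edge leaving the tree is A—B (9); add B.
Step 7: cheapest edge leaving the tree is D—H (11); add H.
Step 8: cheapest edge leaving the tree is D—E (19); add E.
The 8th edge added is D—E.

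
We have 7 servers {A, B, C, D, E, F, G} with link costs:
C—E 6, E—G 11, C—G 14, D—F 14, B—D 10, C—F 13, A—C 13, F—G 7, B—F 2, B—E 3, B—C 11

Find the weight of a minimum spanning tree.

41

Kruskal: consider edges lightest-first.
B—F (2): add — endpoints in different components.
B—E (3): add — endpoints in different components.
C—E (6): add — endpoints in different components.
F—G (7): add — endpoints in different components.
B—D (10): add — endpoints in different components.
B—C (11): skip — B and C already connected.
E—G (11): skip — E and G already connected.
A—C (13): add — endpoints in different components.
MST edges: B—F, B—E, C—E, F—G, B—D, A—C; total weight 2+3+6+7+10+13 = 41.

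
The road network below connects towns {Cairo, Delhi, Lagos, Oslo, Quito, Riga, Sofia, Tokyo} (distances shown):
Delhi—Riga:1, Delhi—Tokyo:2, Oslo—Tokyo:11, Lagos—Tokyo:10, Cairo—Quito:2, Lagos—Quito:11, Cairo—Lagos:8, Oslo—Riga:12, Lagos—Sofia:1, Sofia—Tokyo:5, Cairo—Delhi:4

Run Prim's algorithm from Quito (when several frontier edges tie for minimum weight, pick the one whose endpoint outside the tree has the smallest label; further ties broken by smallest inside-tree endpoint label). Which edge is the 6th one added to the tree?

Lagos-Sofia

Prim, starting at Quito.
Step 1: cheapest edge leaving the tree is Cairo—Quito (2); add Cairo.
Step 2: cheapest edge leaving the tree is Cairo—Delhi (4); add Delhi.
Step 3: cheapest edge leaving the tree is Delhi—Riga (1); add Riga.
Step 4: cheapest edge leaving the tree is Delhi—Tokyo (2); add Tokyo.
Step 5: cheapest edge leaving the tree is Sofia—Tokyo (5); add Sofia.
Step 6: cheapest edge leaving the tree is Lagos—Sofia (1); add Lagos.
Step 7: cheapest edge leaving the tree is Oslo—Tokyo (11); add Oslo.
The 6th edge added is Lagos—Sofia.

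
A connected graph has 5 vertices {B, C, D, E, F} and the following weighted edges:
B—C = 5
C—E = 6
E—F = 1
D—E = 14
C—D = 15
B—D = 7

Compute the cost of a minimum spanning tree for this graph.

Sort edges by weight, then run Kruskal:
E—F (1): add — endpoints in different components.
B—C (5): add — endpoints in different components.
C—E (6): add — endpoints in different components.
B—D (7): add — endpoints in different components.
MST edges: E—F, B—C, C—E, B—D; total weight 1+5+6+7 = 19.

19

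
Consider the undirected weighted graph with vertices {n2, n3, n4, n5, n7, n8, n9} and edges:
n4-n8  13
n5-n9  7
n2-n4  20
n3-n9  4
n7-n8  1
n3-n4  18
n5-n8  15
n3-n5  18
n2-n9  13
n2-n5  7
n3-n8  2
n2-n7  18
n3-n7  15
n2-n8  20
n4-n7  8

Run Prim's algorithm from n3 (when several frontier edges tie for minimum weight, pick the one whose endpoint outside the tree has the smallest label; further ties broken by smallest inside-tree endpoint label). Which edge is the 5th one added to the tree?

Prim, starting at n3.
Step 1: cheapest edge leaving the tree is n3-n8 (2); add n8.
Step 2: cheapest edge leaving the tree is n7-n8 (1); add n7.
Step 3: cheapest edge leaving the tree is n3-n9 (4); add n9.
Step 4: cheapest edge leaving the tree is n5-n9 (7); add n5.
Step 5: cheapest edge leaving the tree is n2-n5 (7); add n2.
Step 6: cheapest edge leaving the tree is n4-n7 (8); add n4.
The 5th edge added is n2-n5.

n2-n5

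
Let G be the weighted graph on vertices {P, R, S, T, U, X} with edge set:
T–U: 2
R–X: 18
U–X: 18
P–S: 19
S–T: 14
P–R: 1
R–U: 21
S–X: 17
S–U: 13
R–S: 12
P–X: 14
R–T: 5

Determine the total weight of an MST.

34

Sort edges by weight, then run Kruskal:
P–R (1): add. Components now {P,R} {X} {S} {U} {T}
T–U (2): add. Components now {P,R} {X} {S} {T,U}
R–T (5): add. Components now {P,R,T,U} {X} {S}
R–S (12): add. Components now {P,R,S,T,U} {X}
S–U (13): skip — S and U already connected.
P–X (14): add. Components now {P,R,S,T,U,X}
MST edges: P–R, T–U, R–T, R–S, P–X; total weight 1+2+5+12+14 = 34.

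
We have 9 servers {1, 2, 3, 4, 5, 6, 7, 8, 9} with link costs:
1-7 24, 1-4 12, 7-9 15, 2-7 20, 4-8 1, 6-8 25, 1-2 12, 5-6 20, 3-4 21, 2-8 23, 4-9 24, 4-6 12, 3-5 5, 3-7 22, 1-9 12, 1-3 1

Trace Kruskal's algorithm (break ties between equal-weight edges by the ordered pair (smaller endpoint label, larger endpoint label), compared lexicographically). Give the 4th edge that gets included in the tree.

Sort edges by weight, then run Kruskal:
1-3 (1): add — endpoints in different components.
4-8 (1): add — endpoints in different components.
3-5 (5): add — endpoints in different components.
1-2 (12): add — endpoints in different components.
1-4 (12): add — endpoints in different components.
1-9 (12): add — endpoints in different components.
4-6 (12): add — endpoints in different components.
7-9 (15): add — endpoints in different components.
The 4th edge added is 1-2.

1-2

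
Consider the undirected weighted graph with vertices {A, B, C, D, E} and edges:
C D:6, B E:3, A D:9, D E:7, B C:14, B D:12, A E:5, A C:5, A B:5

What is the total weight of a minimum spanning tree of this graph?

19

Prim's algorithm from C:
Step 1: frontier [A C 5, C D 6, B C 14] → take A C (5); add A.
Step 2: frontier [A B 5, A E 5, A D 9, C D 6, B C 14] → take A B (5); add B.
Step 3: frontier [A E 5, A D 9, B E 3, B D 12, C D 6] → take B E (3); add E.
Step 4: frontier [A D 9, B D 12, C D 6, D E 7] → take C D (6); add D.
MST edges: A C, A B, B E, C D; total weight 5+5+3+6 = 19.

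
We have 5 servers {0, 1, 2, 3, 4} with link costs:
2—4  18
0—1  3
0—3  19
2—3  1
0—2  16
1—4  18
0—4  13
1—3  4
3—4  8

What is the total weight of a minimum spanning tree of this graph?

16

Kruskal's algorithm — process edges by increasing weight (ties by edge label):
2—3 (1): add. Components now {0} {1} {2,3} {4}
0—1 (3): add. Components now {0,1} {2,3} {4}
1—3 (4): add. Components now {0,1,2,3} {4}
3—4 (8): add. Components now {0,1,2,3,4}
MST edges: 2—3, 0—1, 1—3, 3—4; total weight 1+3+4+8 = 16.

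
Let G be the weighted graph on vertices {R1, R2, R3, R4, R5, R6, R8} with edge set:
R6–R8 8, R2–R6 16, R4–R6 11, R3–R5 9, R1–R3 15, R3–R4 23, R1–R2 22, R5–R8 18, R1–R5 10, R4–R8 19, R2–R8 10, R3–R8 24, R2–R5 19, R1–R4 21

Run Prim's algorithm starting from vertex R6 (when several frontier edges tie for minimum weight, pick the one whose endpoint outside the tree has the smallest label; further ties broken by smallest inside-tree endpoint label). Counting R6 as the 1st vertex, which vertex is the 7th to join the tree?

Grow the tree from R6 using Prim:
Step 1: frontier [R6–R8 8, R4–R6 11, R2–R6 16] → take R6–R8 (8); add R8.
Step 2: frontier [R4–R6 11, R2–R6 16, R2–R8 10, R5–R8 18, R4–R8 19, R3–R8 24] → take R2–R8 (10); add R2.
Step 3: frontier [R2–R5 19, R1–R2 22, R4–R6 11, R5–R8 18, R4–R8 19, R3–R8 24] → take R4–R6 (11); add R4.
Step 4: frontier [R2–R5 19, R1–R2 22, R1–R4 21, R3–R4 23, R5–R8 18, R3–R8 24] → take R5–R8 (18); add R5.
Step 5: frontier [R1–R2 22, R1–R4 21, R3–R4 23, R3–R5 9, R1–R5 10, R3–R8 24] → take R3–R5 (9); add R3.
Step 6: frontier [R1–R2 22, R1–R3 15, R1–R4 21, R1–R5 10] → take R1–R5 (10); add R1.
Vertex order: R6, R8, R2, R4, R5, R3, R1. The 7th vertex is R1.

R1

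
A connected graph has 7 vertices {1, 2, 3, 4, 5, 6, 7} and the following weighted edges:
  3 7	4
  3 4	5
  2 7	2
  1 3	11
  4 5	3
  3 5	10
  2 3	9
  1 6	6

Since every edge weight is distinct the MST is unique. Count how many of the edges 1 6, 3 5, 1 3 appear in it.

Sort edges by weight, then run Kruskal:
2 7 (2): add — endpoints in different components.
4 5 (3): add — endpoints in different components.
3 7 (4): add — endpoints in different components.
3 4 (5): add — endpoints in different components.
1 6 (6): add — endpoints in different components.
2 3 (9): skip — 2 and 3 already connected.
3 5 (10): skip — 3 and 5 already connected.
1 3 (11): add — endpoints in different components.
MST edge set: {2 7, 4 5, 3 7, 3 4, 1 6, 1 3}.
Of the listed edges, {1 6, 1 3} are in the MST → 2.

2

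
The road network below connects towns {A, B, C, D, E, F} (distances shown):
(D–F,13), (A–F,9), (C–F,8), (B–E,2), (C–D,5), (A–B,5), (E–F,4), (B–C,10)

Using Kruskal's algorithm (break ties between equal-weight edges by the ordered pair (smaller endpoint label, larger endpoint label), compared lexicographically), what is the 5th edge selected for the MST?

C-F

Kruskal: consider edges lightest-first.
B–E (2): add. Components now {A} {B,E} {C} {D} {F}
E–F (4): add. Components now {A} {B,E,F} {C} {D}
A–B (5): add. Components now {A,B,E,F} {C} {D}
C–D (5): add. Components now {A,B,E,F} {C,D}
C–F (8): add. Components now {A,B,C,D,E,F}
The 5th edge added is C–F.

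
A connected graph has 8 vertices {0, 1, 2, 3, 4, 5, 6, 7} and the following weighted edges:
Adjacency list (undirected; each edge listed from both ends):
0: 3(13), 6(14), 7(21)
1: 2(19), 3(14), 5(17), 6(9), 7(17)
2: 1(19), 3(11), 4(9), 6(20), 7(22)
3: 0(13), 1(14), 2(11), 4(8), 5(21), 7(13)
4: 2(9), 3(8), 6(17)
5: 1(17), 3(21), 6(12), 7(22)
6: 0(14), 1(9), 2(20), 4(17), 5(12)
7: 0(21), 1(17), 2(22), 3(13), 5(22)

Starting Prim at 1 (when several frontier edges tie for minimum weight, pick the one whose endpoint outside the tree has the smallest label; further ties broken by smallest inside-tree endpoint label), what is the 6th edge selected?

Prim's algorithm from 1:
Step 1: cheapest edge leaving the tree is 1 6 (9); add 6.
Step 2: cheapest edge leaving the tree is 5 6 (12); add 5.
Step 3: cheapest edge leaving the tree is 0 6 (14); add 0.
Step 4: cheapest edge leaving the tree is 0 3 (13); add 3.
Step 5: cheapest edge leaving the tree is 3 4 (8); add 4.
Step 6: cheapest edge leaving the tree is 2 4 (9); add 2.
Step 7: cheapest edge leaving the tree is 3 7 (13); add 7.
The 6th edge added is 2 4.

2-4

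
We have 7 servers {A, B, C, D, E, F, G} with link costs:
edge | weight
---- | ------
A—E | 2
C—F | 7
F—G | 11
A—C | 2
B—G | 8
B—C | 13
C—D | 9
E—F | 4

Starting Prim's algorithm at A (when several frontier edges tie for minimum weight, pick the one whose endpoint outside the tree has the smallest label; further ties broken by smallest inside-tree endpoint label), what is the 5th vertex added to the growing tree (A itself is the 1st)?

Grow the tree from A using Prim:
Step 1: cheapest edge leaving the tree is A—C (2); add C.
Step 2: cheapest edge leaving the tree is A—E (2); add E.
Step 3: cheapest edge leaving the tree is E—F (4); add F.
Step 4: cheapest edge leaving the tree is C—D (9); add D.
Step 5: cheapest edge leaving the tree is F—G (11); add G.
Step 6: cheapest edge leaving the tree is B—G (8); add B.
Vertex order: A, C, E, F, D, G, B. The 5th vertex is D.

D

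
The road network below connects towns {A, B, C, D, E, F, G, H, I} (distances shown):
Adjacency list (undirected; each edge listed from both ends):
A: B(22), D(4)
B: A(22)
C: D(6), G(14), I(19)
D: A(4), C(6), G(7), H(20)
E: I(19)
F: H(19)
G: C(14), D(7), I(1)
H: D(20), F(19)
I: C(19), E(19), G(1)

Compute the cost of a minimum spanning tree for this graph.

Prim's algorithm from H:
Step 1: cheapest edge leaving the tree is F—H (19); add F.
Step 2: cheapest edge leaving the tree is D—H (20); add D.
Step 3: cheapest edge leaving the tree is A—D (4); add A.
Step 4: cheapest edge leaving the tree is C—D (6); add C.
Step 5: cheapest edge leaving the tree is D—G (7); add G.
Step 6: cheapest edge leaving the tree is G—I (1); add I.
Step 7: cheapest edge leaving the tree is E—I (19); add E.
Step 8: cheapest edge leaving the tree is A—B (22); add B.
MST edges: F—H, D—H, A—D, C—D, D—G, G—I, E—I, A—B; total weight 19+20+4+6+7+1+19+22 = 98.

98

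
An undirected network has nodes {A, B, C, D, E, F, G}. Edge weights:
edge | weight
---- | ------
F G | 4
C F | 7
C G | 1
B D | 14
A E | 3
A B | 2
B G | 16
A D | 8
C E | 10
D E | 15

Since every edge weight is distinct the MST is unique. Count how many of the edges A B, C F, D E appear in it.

1

Kruskal's algorithm — process edges by increasing weight (ties by edge label):
C G (1): add — endpoints in different components.
A B (2): add — endpoints in different components.
A E (3): add — endpoints in different components.
F G (4): add — endpoints in different components.
C F (7): skip — C and F already connected.
A D (8): add — endpoints in different components.
C E (10): add — endpoints in different components.
MST edge set: {C G, A B, A E, F G, A D, C E}.
Of the listed edges, {A B} are in the MST → 1.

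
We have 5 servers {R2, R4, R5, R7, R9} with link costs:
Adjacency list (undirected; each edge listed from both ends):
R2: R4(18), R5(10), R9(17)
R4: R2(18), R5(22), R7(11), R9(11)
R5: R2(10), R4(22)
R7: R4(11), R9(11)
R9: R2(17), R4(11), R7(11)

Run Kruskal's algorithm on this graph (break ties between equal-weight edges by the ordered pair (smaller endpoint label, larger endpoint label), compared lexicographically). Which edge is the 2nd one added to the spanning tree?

Kruskal's algorithm — process edges by increasing weight (ties by edge label):
R2-R5 (10): add. Components now {R4} {R2,R5} {R9} {R7}
R4-R7 (11): add. Components now {R4,R7} {R2,R5} {R9}
R4-R9 (11): add. Components now {R4,R7,R9} {R2,R5}
R7-R9 (11): skip — R9 and R7 already connected.
R2-R9 (17): add. Components now {R2,R4,R5,R7,R9}
The 2nd edge added is R4-R7.

R4-R7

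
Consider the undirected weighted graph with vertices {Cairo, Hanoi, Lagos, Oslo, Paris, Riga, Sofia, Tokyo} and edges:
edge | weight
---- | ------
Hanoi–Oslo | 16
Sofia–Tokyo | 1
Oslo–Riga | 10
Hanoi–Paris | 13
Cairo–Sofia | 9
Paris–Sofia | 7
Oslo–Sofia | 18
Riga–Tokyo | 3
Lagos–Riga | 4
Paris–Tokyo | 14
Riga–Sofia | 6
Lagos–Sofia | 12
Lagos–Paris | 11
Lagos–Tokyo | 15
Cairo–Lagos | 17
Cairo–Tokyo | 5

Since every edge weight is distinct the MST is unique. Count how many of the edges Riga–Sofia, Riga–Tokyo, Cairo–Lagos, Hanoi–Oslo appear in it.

Kruskal: consider edges lightest-first.
Sofia–Tokyo (1): add — endpoints in different components.
Riga–Tokyo (3): add — endpoints in different components.
Lagos–Riga (4): add — endpoints in different components.
Cairo–Tokyo (5): add — endpoints in different components.
Riga–Sofia (6): skip — Sofia and Riga already connected.
Paris–Sofia (7): add — endpoints in different components.
Cairo–Sofia (9): skip — Sofia and Cairo already connected.
Oslo–Riga (10): add — endpoints in different components.
Lagos–Paris (11): skip — Lagos and Paris already connected.
Lagos–Sofia (12): skip — Sofia and Lagos already connected.
Hanoi–Paris (13): add — endpoints in different components.
MST edge set: {Sofia–Tokyo, Riga–Tokyo, Lagos–Riga, Cairo–Tokyo, Paris–Sofia, Oslo–Riga, Hanoi–Paris}.
Of the listed edges, {Riga–Tokyo} are in the MST → 1.

1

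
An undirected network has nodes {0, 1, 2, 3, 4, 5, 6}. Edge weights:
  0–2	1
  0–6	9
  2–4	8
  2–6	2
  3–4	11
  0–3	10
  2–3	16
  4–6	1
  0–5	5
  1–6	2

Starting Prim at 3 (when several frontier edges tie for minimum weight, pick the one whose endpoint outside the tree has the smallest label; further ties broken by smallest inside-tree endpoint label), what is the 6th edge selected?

0-5

Prim's algorithm from 3:
Step 1: cheapest edge leaving the tree is 0–3 (10); add 0.
Step 2: cheapest edge leaving the tree is 0–2 (1); add 2.
Step 3: cheapest edge leaving the tree is 2–6 (2); add 6.
Step 4: cheapest edge leaving the tree is 4–6 (1); add 4.
Step 5: cheapest edge leaving the tree is 1–6 (2); add 1.
Step 6: cheapest edge leaving the tree is 0–5 (5); add 5.
The 6th edge added is 0–5.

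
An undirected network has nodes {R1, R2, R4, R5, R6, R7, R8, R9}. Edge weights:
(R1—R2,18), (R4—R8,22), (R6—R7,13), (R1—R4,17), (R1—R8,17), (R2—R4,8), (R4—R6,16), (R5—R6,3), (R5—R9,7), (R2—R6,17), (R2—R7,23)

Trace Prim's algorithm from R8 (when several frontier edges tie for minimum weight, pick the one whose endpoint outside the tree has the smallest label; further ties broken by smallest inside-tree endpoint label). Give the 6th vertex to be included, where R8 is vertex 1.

R5

Prim, starting at R8.
Step 1: frontier [R1—R8 17, R4—R8 22] → take R1—R8 (17); add R1.
Step 2: frontier [R1—R4 17, R1—R2 18, R4—R8 22] → take R1—R4 (17); add R4.
Step 3: frontier [R1—R2 18, R2—R4 8, R4—R6 16] → take R2—R4 (8); add R2.
Step 4: frontier [R2—R6 17, R2—R7 23, R4—R6 16] → take R4—R6 (16); add R6.
Step 5: frontier [R2—R7 23, R5—R6 3, R6—R7 13] → take R5—R6 (3); add R5.
Step 6: frontier [R2—R7 23, R5—R9 7, R6—R7 13] → take R5—R9 (7); add R9.
Step 7: frontier [R2—R7 23, R6—R7 13] → take R6—R7 (13); add R7.
Vertex order: R8, R1, R4, R2, R6, R5, R9, R7. The 6th vertex is R5.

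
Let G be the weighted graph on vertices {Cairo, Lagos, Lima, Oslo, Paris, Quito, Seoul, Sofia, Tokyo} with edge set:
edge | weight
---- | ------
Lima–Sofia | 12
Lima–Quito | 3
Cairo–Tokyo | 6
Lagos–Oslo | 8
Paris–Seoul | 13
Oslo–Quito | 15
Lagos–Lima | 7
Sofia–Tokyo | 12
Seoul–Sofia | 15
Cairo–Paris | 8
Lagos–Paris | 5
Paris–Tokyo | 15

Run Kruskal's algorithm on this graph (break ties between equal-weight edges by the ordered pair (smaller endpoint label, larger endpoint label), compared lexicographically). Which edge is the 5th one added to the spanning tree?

Kruskal's algorithm — process edges by increasing weight (ties by edge label):
Lima–Quito (3): add — endpoints in different components.
Lagos–Paris (5): add — endpoints in different components.
Cairo–Tokyo (6): add — endpoints in different components.
Lagos–Lima (7): add — endpoints in different components.
Cairo–Paris (8): add — endpoints in different components.
Lagos–Oslo (8): add — endpoints in different components.
Lima–Sofia (12): add — endpoints in different components.
Sofia–Tokyo (12): skip — Sofia and Tokyo already connected.
Paris–Seoul (13): add — endpoints in different components.
The 5th edge added is Cairo–Paris.

Cairo-Paris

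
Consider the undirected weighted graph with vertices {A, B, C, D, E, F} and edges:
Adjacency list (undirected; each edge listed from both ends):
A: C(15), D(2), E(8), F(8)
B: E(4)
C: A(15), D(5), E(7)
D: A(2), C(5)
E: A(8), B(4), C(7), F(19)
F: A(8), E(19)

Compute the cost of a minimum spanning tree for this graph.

26

Sort edges by weight, then run Kruskal:
A—D (2): add — endpoints in different components.
B—E (4): add — endpoints in different components.
C—D (5): add — endpoints in different components.
C—E (7): add — endpoints in different components.
A—E (8): skip — A and E already connected.
A—F (8): add — endpoints in different components.
MST edges: A—D, B—E, C—D, C—E, A—F; total weight 2+4+5+7+8 = 26.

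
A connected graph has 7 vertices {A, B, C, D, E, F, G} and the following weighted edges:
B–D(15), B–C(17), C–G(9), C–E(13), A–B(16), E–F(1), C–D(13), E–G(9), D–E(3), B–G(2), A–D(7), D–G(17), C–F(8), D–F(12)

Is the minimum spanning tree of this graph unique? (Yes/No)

No

Sort edges by weight, then run Kruskal:
E–F (1): add — endpoints in different components.
B–G (2): add — endpoints in different components.
D–E (3): add — endpoints in different components.
A–D (7): add — endpoints in different components.
C–F (8): add — endpoints in different components.
C–G (9): add — endpoints in different components.
Non-tree edge E–G has weight 9, equal to the heaviest edge on its tree cycle — swapping gives another MST of the same weight. Not unique.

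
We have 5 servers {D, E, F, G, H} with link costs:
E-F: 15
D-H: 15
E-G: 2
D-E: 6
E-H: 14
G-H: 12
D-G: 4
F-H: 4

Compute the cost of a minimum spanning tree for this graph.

Kruskal's algorithm — process edges by increasing weight (ties by edge label):
E-G (2): add — endpoints in different components.
D-G (4): add — endpoints in different components.
F-H (4): add — endpoints in different components.
D-E (6): skip — D and E already connected.
G-H (12): add — endpoints in different components.
MST edges: E-G, D-G, F-H, G-H; total weight 2+4+4+12 = 22.

22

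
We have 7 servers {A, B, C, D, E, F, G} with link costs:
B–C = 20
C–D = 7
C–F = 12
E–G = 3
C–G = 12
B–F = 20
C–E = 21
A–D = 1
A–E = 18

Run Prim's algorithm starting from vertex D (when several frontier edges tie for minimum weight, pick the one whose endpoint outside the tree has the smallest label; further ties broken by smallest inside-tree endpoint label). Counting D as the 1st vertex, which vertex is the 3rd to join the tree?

C

Grow the tree from D using Prim:
Step 1: cheapest edge leaving the tree is A–D (1); add A.
Step 2: cheapest edge leaving the tree is C–D (7); add C.
Step 3: cheapest edge leaving the tree is C–F (12); add F.
Step 4: cheapest edge leaving the tree is C–G (12); add G.
Step 5: cheapest edge leaving the tree is E–G (3); add E.
Step 6: cheapest edge leaving the tree is B–C (20); add B.
Vertex order: D, A, C, F, G, E, B. The 3rd vertex is C.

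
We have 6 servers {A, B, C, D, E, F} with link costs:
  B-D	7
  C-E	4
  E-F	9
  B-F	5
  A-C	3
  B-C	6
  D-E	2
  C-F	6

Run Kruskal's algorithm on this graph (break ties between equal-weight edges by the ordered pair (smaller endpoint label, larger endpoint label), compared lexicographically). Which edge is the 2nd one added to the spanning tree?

Kruskal: consider edges lightest-first.
D-E (2): add. Components now {A} {B} {C} {D,E} {F}
A-C (3): add. Components now {A,C} {B} {D,E} {F}
C-E (4): add. Components now {A,C,D,E} {B} {F}
B-F (5): add. Components now {A,C,D,E} {B,F}
B-C (6): add. Components now {A,B,C,D,E,F}
The 2nd edge added is A-C.

A-C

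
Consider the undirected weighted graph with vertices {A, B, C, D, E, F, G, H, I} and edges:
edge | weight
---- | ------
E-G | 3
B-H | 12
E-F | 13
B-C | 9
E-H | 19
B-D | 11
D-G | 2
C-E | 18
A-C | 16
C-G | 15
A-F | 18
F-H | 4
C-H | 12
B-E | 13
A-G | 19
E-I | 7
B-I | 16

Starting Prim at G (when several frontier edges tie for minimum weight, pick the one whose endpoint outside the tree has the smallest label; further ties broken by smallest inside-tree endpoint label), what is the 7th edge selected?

Grow the tree from G using Prim:
Step 1: cheapest edge leaving the tree is D-G (2); add D.
Step 2: cheapest edge leaving the tree is E-G (3); add E.
Step 3: cheapest edge leaving the tree is E-I (7); add I.
Step 4: cheapest edge leaving the tree is B-D (11); add B.
Step 5: cheapest edge leaving the tree is B-C (9); add C.
Step 6: cheapest edge leaving the tree is B-H (12); add H.
Step 7: cheapest edge leaving the tree is F-H (4); add F.
Step 8: cheapest edge leaving the tree is A-C (16); add A.
The 7th edge added is F-H.

F-H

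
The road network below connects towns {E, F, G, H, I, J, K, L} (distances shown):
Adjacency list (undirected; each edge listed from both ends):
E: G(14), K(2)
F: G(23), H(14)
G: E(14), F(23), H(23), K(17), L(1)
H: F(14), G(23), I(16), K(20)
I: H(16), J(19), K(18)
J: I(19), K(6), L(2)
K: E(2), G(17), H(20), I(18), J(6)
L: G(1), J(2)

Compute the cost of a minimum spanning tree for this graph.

Prim, starting at F.
Step 1: cheapest edge leaving the tree is F–H (14); add H.
Step 2: cheapest edge leaving the tree is H–I (16); add I.
Step 3: cheapest edge leaving the tree is I–K (18); add K.
Step 4: cheapest edge leaving the tree is E–K (2); add E.
Step 5: cheapest edge leaving the tree is J–K (6); add J.
Step 6: cheapest edge leaving the tree is J–L (2); add L.
Step 7: cheapest edge leaving the tree is G–L (1); add G.
MST edges: F–H, H–I, I–K, E–K, J–K, J–L, G–L; total weight 14+16+18+2+6+2+1 = 59.

59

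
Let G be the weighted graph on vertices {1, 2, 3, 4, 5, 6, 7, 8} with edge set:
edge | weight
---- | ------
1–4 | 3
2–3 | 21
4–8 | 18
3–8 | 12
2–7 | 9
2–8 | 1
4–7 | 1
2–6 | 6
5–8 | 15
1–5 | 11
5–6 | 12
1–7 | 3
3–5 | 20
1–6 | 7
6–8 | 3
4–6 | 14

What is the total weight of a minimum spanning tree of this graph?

38

Grow the tree from 7 using Prim:
Step 1: cheapest edge leaving the tree is 4–7 (1); add 4.
Step 2: cheapest edge leaving the tree is 1–4 (3); add 1.
Step 3: cheapest edge leaving the tree is 1–6 (7); add 6.
Step 4: cheapest edge leaving the tree is 6–8 (3); add 8.
Step 5: cheapest edge leaving the tree is 2–8 (1); add 2.
Step 6: cheapest edge leaving the tree is 1–5 (11); add 5.
Step 7: cheapest edge leaving the tree is 3–8 (12); add 3.
MST edges: 4–7, 1–4, 1–6, 6–8, 2–8, 1–5, 3–8; total weight 1+3+7+3+1+11+12 = 38.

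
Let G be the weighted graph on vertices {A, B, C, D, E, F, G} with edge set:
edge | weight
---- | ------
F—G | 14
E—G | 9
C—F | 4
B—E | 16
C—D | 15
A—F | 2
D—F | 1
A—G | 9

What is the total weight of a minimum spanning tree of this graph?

Grow the tree from C using Prim:
Step 1: frontier [C—F 4, C—D 15] → take C—F (4); add F.
Step 2: frontier [C—D 15, D—F 1, A—F 2, F—G 14] → take D—F (1); add D.
Step 3: frontier [A—F 2, F—G 14] → take A—F (2); add A.
Step 4: frontier [A—G 9, F—G 14] → take A—G (9); add G.
Step 5: frontier [E—G 9] → take E—G (9); add E.
Step 6: frontier [B—E 16] → take B—E (16); add B.
MST edges: C—F, D—F, A—F, A—G, E—G, B—E; total weight 4+1+2+9+9+16 = 41.

41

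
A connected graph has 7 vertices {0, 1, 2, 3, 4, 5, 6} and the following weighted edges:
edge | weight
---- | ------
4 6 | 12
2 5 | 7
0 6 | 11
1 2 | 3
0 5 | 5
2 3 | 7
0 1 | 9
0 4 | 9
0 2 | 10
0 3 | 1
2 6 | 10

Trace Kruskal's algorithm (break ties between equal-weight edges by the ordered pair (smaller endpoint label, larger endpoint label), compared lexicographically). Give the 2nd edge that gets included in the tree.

1-2

Kruskal: consider edges lightest-first.
0 3 (1): add. Components now {0,3} {1} {2} {4} {5} {6}
1 2 (3): add. Components now {0,3} {1,2} {4} {5} {6}
0 5 (5): add. Components now {0,3,5} {1,2} {4} {6}
2 3 (7): add. Components now {0,1,2,3,5} {4} {6}
2 5 (7): skip — 2 and 5 already connected.
0 1 (9): skip — 0 and 1 already connected.
0 4 (9): add. Components now {0,1,2,3,4,5} {6}
0 2 (10): skip — 0 and 2 already connected.
2 6 (10): add. Components now {0,1,2,3,4,5,6}
The 2nd edge added is 1 2.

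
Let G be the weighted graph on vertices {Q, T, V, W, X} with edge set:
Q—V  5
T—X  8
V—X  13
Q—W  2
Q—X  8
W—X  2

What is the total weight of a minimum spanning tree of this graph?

Sort edges by weight, then run Kruskal:
Q—W (2): add. Components now {Q,W} {T} {X} {V}
W—X (2): add. Components now {Q,W,X} {T} {V}
Q—V (5): add. Components now {Q,V,W,X} {T}
Q—X (8): skip — Q and X already connected.
T—X (8): add. Components now {Q,T,V,W,X}
MST edges: Q—W, W—X, Q—V, T—X; total weight 2+2+5+8 = 17.

17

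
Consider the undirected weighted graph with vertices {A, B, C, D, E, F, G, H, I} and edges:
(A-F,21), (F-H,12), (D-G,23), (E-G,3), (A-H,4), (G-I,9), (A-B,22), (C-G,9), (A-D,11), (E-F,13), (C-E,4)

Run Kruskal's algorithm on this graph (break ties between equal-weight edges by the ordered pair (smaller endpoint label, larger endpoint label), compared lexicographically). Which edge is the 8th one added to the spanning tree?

Sort edges by weight, then run Kruskal:
E-G (3): add — endpoints in different components.
A-H (4): add — endpoints in different components.
C-E (4): add — endpoints in different components.
C-G (9): skip — C and G already connected.
G-I (9): add — endpoints in different components.
A-D (11): add — endpoints in different components.
F-H (12): add — endpoints in different components.
E-F (13): add — endpoints in different components.
A-F (21): skip — A and F already connected.
A-B (22): add — endpoints in different components.
The 8th edge added is A-B.

A-B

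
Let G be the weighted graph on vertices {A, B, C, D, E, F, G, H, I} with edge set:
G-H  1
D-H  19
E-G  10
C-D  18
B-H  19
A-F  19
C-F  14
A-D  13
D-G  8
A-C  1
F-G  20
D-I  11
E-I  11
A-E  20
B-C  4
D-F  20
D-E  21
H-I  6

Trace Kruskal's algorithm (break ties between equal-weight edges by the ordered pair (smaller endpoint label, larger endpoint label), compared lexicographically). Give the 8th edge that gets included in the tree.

C-F

Sort edges by weight, then run Kruskal:
A-C (1): add — endpoints in different components.
G-H (1): add — endpoints in different components.
B-C (4): add — endpoints in different components.
H-I (6): add — endpoints in different components.
D-G (8): add — endpoints in different components.
E-G (10): add — endpoints in different components.
D-I (11): skip — D and I already connected.
E-I (11): skip — E and I already connected.
A-D (13): add — endpoints in different components.
C-F (14): add — endpoints in different components.
The 8th edge added is C-F.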